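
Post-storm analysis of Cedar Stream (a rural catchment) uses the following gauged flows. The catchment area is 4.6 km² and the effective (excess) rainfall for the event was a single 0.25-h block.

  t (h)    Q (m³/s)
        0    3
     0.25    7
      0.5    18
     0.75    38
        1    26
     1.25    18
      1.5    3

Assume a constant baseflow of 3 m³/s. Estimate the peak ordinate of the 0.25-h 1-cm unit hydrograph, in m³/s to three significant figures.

Direct runoff: 0.0, 4.0, 15.0, 35.0, 23.0, 15.0, 0.0 m³/s; ΣQ_DR = 92.00 m³/s, peak = 35.0 m³/s.
Runoff depth d = ΣQ_DR·Δt / A = 92.00 × 900 / (4.6 km²) = 18.00 mm.
The 1-cm UH is the DRH scaled by (10 mm)/d, so U_p = 35.0 × 10/18.00 = 19.4 m³/s.

U_p ≈ 19.4 m³/s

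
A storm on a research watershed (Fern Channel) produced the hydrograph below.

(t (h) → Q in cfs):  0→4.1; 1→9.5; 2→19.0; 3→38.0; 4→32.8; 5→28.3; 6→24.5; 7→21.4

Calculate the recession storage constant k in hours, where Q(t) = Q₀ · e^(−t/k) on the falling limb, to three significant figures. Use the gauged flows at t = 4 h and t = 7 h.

On the falling limb, Q drops from 32.8 to 21.4 cfs between t = 4 h and t = 7 h (Δt = 3 h).
k = −Δt / ln(Q₂/Q₁) = −3 / ln(21.4/32.8) = 7.03 h.

k ≈ 7.03 h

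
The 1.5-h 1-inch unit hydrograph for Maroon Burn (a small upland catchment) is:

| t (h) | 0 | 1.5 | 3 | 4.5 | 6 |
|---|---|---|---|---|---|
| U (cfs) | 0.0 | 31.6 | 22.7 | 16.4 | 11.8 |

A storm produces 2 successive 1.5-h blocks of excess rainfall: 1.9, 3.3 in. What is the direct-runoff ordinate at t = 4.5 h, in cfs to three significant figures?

Q ≈ 106 cfs

By discrete convolution, Q_j = Σ (P_i / 1 in) · U_{j−i}.
At t = 4.5 h (j=3): Q = (1.9/1)·16.4 + (3.3/1)·22.7 = 106 cfs.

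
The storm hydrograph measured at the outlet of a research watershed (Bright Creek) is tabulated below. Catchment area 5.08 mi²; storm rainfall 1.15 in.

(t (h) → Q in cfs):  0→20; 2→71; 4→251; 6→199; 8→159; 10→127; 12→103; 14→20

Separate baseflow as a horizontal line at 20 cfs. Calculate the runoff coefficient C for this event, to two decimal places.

C ≈ 0.42

ΣQ_DR = 790.0 cfs; V = ΣQ_DR·Δt = 5.688 × 10^6 ft³.
Runoff depth d = V / A = 0.4820 in.
C = d / P = 0.4820 / 1.15 = 0.42.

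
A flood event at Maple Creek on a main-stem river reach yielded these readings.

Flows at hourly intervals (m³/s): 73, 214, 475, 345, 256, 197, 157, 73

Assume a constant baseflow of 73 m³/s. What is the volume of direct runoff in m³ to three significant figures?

Direct-runoff ordinates (Q − Q_b): 0.0, 141.0, 402.0, 272.0, 183.0, 124.0, 84.0, 0.0 m³/s.
ΣQ_DR = 1206 m³/s.
With Δt = 1 h = 3600 s, V = ΣQ_DR · Δt = 1206 × 3600 = 4.34 × 10^6 m³.

V ≈ 4.34 × 10^6 m³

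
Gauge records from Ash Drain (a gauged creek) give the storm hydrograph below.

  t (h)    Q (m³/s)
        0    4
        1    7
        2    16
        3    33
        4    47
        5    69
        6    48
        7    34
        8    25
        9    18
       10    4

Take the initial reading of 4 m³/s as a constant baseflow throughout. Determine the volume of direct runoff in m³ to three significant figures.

Direct-runoff ordinates (Q − Q_b): 0.0, 3.0, 12.0, 29.0, 43.0, 65.0, 44.0, 30.0, 21.0, 14.0, 0.0 m³/s.
ΣQ_DR = 261.0 m³/s.
With Δt = 1 h = 3600 s, V = ΣQ_DR · Δt = 261.0 × 3600 = 9.40 × 10^5 m³.

V ≈ 9.40 × 10^5 m³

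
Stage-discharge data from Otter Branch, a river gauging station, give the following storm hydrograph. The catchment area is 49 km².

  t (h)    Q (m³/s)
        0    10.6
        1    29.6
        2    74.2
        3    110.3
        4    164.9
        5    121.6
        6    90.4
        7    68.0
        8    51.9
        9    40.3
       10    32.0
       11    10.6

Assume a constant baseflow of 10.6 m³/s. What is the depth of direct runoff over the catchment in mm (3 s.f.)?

Direct runoff: 0.0, 19.0, 63.6, 99.7, 154.3, 111.0, 79.8, 57.4, 41.3, 29.7, 21.4, 0.0 m³/s; ΣQ_DR = 677.2 m³/s.
V = ΣQ_DR · Δt = 677.2 × 3600 s = 2.438 × 10^6 m³.
Over A = 49 km², depth = V / A = 49.8 mm.

d ≈ 49.8 mm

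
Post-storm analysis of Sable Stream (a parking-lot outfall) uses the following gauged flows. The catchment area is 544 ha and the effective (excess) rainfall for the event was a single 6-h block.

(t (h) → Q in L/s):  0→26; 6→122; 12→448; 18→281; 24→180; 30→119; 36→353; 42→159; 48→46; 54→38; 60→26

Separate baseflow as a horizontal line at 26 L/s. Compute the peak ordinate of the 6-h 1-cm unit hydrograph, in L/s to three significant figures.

Direct runoff: 0.0, 96.0, 422.0, 255.0, 154.0, 93.0, 327.0, 133.0, 20.0, 12.0, 0.0 L/s; ΣQ_DR = 1512 L/s, peak = 422.0 L/s.
Runoff depth d = ΣQ_DR·Δt / A = 1512 × 21600 / (544 ha) = 6.004 mm.
The 1-cm UH is the DRH scaled by (10 mm)/d, so U_p = 422.0 × 10/6.004 = 703 L/s.

U_p ≈ 703 L/s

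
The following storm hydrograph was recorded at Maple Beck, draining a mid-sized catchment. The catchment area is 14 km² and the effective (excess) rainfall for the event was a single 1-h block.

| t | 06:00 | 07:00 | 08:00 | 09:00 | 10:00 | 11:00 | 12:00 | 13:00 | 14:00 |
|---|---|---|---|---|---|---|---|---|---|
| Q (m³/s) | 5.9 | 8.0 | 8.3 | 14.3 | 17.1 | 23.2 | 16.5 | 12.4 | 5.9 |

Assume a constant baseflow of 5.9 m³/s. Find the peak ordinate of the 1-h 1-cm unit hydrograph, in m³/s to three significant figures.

U_p ≈ 11.5 m³/s

Direct runoff: 0.0, 2.1, 2.4, 8.4, 11.2, 17.3, 10.6, 6.5, 0.0 m³/s; ΣQ_DR = 58.50 m³/s, peak = 17.3 m³/s.
Runoff depth d = ΣQ_DR·Δt / A = 58.50 × 3600 / (14 km²) = 15.04 mm.
The 1-cm UH is the DRH scaled by (10 mm)/d, so U_p = 17.3 × 10/15.04 = 11.5 m³/s.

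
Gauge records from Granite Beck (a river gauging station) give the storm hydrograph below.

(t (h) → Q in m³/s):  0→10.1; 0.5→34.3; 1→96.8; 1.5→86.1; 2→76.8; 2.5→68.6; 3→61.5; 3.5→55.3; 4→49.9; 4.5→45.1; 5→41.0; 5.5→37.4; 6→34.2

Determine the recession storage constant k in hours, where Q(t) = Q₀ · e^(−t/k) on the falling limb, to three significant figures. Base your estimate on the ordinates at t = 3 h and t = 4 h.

On the falling limb, Q drops from 61.5 to 49.9 m³/s between t = 3 h and t = 4 h (Δt = 1 h).
k = −Δt / ln(Q₂/Q₁) = −1 / ln(49.9/61.5) = 4.78 h.

k ≈ 4.78 h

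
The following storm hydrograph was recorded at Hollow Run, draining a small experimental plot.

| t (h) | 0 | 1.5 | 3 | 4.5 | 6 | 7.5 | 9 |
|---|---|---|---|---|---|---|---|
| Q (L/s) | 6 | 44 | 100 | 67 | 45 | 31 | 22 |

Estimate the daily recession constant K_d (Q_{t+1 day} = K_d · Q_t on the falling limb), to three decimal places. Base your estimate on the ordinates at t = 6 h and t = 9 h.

K_d ≈ 0.003

Between t = 6 h and t = 9 h the flow falls from 45 to 22 L/s over 2×1.5 h = 3 h.
Per-interval ratio K = (22/45)^(1/2) = 0.6992; K_d = K^(24/1.5) = 0.003.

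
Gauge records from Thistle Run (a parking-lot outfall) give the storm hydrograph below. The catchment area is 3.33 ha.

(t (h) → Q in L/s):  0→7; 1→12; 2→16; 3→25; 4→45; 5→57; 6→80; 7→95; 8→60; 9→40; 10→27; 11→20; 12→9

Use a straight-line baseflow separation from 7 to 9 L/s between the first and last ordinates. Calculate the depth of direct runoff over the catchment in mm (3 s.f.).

Direct runoff: 0.00, 4.83, 8.67, 17.50, 37.33, 49.17, 72.00, 86.83, 51.67, 31.50, 18.33, 11.17, 0.00 L/s; ΣQ_DR = 389.0 L/s.
V = ΣQ_DR · Δt = 389.0 × 3600 s = 1.400 × 10^6 L.
Over A = 3.33 ha, depth = V / A = 42.1 mm.

d ≈ 42.1 mm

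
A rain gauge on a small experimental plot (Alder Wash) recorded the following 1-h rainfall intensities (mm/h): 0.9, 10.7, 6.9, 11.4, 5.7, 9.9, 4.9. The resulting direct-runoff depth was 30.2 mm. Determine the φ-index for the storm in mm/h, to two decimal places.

φ ≈ 3.22 mm/h

Only the 6 blocks with intensity above φ contribute runoff: 10.7, 6.9, 11.4, 5.7, 9.9, 4.9 mm/h.
Σ(I−φ)·Δt = d  ⇒  (10.7+6.9+11.4+5.7+9.9+4.9 − 6φ)·1 = 30.2
φ = (49.50 − 30.2/1) / 6 = 3.22 mm/h.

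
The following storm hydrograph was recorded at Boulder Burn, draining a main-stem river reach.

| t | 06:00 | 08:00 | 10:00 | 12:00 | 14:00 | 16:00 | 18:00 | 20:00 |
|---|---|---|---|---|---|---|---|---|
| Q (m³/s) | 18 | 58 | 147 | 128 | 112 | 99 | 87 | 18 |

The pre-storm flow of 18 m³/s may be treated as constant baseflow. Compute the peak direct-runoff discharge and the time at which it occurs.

Q_p = 129.0 m³/s at t = 10:00

Subtracting baseflow gives direct-runoff ordinates: 0.0, 40.0, 129.0, 110.0, 94.0, 81.0, 69.0, 0.0 m³/s.
The maximum is 129.0 m³/s, occurring at the reading for t = 10:00.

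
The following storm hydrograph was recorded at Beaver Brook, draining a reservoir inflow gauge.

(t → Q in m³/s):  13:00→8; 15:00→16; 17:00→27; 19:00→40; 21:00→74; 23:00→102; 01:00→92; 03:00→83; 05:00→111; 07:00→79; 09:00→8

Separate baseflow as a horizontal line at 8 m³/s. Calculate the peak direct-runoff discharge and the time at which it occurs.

Q_p = 103.0 m³/s at t = 05:00

Subtracting baseflow gives direct-runoff ordinates: 0.0, 8.0, 19.0, 32.0, 66.0, 94.0, 84.0, 75.0, 103.0, 71.0, 0.0 m³/s.
The maximum is 103.0 m³/s, occurring at the reading for t = 05:00.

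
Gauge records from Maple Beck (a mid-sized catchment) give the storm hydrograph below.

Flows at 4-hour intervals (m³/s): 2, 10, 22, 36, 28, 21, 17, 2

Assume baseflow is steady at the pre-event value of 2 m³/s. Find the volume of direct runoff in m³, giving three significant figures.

V ≈ 1.76 × 10^6 m³

Direct-runoff ordinates (Q − Q_b): 0.0, 8.0, 20.0, 34.0, 26.0, 19.0, 15.0, 0.0 m³/s.
ΣQ_DR = 122.0 m³/s.
With Δt = 4 h = 14400 s, V = ΣQ_DR · Δt = 122.0 × 14400 = 1.76 × 10^6 m³.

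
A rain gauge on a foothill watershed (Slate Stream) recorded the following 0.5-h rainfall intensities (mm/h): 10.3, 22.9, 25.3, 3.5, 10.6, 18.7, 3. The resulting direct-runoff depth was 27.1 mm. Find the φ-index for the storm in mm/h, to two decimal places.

Only the 5 blocks with intensity above φ contribute runoff: 10.3, 22.9, 25.3, 10.6, 18.7 mm/h.
Σ(I−φ)·Δt = d  ⇒  (10.3+22.9+25.3+10.6+18.7 − 5φ)·0.5 = 27.1
φ = (87.80 − 27.1/0.5) / 5 = 6.72 mm/h.

φ ≈ 6.72 mm/h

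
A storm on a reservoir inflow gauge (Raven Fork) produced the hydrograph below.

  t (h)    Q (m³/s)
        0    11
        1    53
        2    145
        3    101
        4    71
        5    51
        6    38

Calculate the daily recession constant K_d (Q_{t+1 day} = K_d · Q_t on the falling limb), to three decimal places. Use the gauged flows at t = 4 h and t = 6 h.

K_d ≈ 0.001

Between t = 4 h and t = 6 h the flow falls from 71 to 38 m³/s over 2×1 h = 2 h.
Per-interval ratio K = (38/71)^(1/2) = 0.7316; K_d = K^(24/1) = 0.001.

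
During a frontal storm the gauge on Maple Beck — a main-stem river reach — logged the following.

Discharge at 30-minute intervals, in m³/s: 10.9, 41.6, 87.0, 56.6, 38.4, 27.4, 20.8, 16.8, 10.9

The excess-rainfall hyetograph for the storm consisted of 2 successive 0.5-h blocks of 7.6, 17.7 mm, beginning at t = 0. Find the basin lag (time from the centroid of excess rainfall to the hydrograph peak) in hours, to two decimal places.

t_L ≈ 0.40 h

Centroid of excess rainfall: t_c = Σ P_i·t̄_i / ΣP_i = 0.5998 h (block centres at 0.25, 0.75 h).
Hydrograph peak occurs at t = 1 h, so basin lag t_L = 1 − 0.5998 = 0.40 h.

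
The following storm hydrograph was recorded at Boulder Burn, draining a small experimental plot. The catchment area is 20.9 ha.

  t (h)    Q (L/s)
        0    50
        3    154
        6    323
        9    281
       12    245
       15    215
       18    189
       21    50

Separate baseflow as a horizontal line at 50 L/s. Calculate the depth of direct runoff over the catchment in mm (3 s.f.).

d ≈ 57.2 mm

Direct runoff: 0.0, 104.0, 273.0, 231.0, 195.0, 165.0, 139.0, 0.0 L/s; ΣQ_DR = 1107 L/s.
V = ΣQ_DR · Δt = 1107 × 10800 s = 1.196 × 10^7 L.
Over A = 20.9 ha, depth = V / A = 57.2 mm.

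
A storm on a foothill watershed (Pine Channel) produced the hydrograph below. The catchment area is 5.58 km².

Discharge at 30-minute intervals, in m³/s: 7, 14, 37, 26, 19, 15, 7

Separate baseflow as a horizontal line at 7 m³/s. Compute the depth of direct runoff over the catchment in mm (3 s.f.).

d ≈ 24.5 mm

Direct runoff: 0.0, 7.0, 30.0, 19.0, 12.0, 8.0, 0.0 m³/s; ΣQ_DR = 76.00 m³/s.
V = ΣQ_DR · Δt = 76.00 × 1800 s = 1.368 × 10^5 m³.
Over A = 5.58 km², depth = V / A = 24.5 mm.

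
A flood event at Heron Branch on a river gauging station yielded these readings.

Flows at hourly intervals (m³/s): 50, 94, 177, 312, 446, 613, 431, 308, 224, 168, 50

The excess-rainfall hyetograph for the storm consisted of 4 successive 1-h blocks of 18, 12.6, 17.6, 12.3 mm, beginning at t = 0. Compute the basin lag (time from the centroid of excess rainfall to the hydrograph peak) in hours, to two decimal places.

Centroid of excess rainfall: t_c = Σ P_i·t̄_i / ΣP_i = 1.9000 h (block centres at 0.5, 1.5, 2.5, 3.5 h).
Hydrograph peak occurs at t = 5 h, so basin lag t_L = 5 − 1.9000 = 3.10 h.

t_L ≈ 3.10 h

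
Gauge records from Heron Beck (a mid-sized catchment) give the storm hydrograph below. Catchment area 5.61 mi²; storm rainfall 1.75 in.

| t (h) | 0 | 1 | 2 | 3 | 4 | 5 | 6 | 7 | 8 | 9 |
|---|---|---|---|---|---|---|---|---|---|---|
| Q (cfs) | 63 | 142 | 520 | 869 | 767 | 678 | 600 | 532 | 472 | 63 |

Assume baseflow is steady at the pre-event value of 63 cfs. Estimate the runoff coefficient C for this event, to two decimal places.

C ≈ 0.64

ΣQ_DR = 4076 cfs; V = ΣQ_DR·Δt = 1.467 × 10^7 ft³.
Runoff depth d = V / A = 1.126 in.
C = d / P = 1.126 / 1.75 = 0.64.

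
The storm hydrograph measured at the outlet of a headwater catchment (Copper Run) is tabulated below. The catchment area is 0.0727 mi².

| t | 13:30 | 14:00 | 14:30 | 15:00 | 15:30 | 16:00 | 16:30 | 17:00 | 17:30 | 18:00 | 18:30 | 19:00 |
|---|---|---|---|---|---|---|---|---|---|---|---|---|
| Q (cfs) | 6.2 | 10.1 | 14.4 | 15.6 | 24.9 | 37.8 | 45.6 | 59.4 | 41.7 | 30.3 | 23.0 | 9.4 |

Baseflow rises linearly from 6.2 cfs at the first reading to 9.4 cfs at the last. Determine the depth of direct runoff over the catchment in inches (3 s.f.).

d ≈ 2.40 in

Direct runoff: 0.00, 3.61, 7.62, 8.53, 17.54, 30.15, 37.65, 51.16, 33.17, 21.48, 13.89, 0.00 cfs; ΣQ_DR = 224.8 cfs.
V = ΣQ_DR · Δt = 224.8 × 1800 s = 4.046 × 10^5 ft³.
Over A = 0.0727 mi², depth = V / A = 2.40 in.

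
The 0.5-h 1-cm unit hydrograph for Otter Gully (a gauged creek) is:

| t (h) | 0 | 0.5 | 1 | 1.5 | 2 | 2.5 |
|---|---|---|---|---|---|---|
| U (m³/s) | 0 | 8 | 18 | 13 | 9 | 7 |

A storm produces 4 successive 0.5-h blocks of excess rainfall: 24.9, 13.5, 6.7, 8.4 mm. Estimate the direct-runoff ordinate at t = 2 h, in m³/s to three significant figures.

By discrete convolution, Q_j = Σ (P_i / 10 mm) · U_{j−i}.
At t = 2 h (j=4): Q = (24.9/10)·9 + (13.5/10)·13 + (6.7/10)·18 + (8.4/10)·8 = 58.7 m³/s.

Q ≈ 58.7 m³/s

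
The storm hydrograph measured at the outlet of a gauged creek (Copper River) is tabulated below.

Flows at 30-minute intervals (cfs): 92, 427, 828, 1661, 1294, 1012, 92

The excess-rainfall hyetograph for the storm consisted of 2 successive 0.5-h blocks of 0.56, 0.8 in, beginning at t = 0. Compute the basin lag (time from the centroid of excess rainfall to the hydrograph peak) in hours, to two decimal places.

t_L ≈ 0.96 h

Centroid of excess rainfall: t_c = Σ P_i·t̄_i / ΣP_i = 0.5441 h (block centres at 0.25, 0.75 h).
Hydrograph peak occurs at t = 1.5 h, so basin lag t_L = 1.5 − 0.5441 = 0.96 h.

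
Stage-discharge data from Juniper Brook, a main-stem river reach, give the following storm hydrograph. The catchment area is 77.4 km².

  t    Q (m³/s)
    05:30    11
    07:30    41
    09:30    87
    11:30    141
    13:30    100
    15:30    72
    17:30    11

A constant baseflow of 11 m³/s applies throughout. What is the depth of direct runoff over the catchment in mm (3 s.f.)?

d ≈ 35.9 mm

Direct runoff: 0.0, 30.0, 76.0, 130.0, 89.0, 61.0, 0.0 m³/s; ΣQ_DR = 386.0 m³/s.
V = ΣQ_DR · Δt = 386.0 × 7200 s = 2.779 × 10^6 m³.
Over A = 77.4 km², depth = V / A = 35.9 mm.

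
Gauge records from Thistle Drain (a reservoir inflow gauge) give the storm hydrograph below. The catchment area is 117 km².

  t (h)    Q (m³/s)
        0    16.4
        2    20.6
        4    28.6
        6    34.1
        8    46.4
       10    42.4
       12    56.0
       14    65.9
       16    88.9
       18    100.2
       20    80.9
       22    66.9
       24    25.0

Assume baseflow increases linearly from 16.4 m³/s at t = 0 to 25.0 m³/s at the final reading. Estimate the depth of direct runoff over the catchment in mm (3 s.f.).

d ≈ 24.8 mm

Direct runoff: 0.00, 3.48, 10.77, 15.55, 27.13, 22.42, 35.30, 44.48, 66.77, 77.35, 57.33, 42.62, 0.00 m³/s; ΣQ_DR = 403.2 m³/s.
V = ΣQ_DR · Δt = 403.2 × 7200 s = 2.903 × 10^6 m³.
Over A = 117 km², depth = V / A = 24.8 mm.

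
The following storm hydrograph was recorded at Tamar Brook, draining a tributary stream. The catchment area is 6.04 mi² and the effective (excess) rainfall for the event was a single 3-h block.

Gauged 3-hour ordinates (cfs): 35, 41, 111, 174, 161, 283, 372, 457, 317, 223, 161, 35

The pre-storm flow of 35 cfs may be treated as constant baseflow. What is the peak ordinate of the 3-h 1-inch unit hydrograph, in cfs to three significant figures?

Direct runoff: 0.0, 6.0, 76.0, 139.0, 126.0, 248.0, 337.0, 422.0, 282.0, 188.0, 126.0, 0.0 cfs; ΣQ_DR = 1950 cfs, peak = 422.0 cfs.
Runoff depth d = ΣQ_DR·Δt / A = 1950 × 10800 / (6.04 mi²) = 1.501 in.
The 1-inch UH is the DRH scaled by (1 in)/d, so U_p = 422.0 × 1/1.501 = 281 cfs.

U_p ≈ 281 cfs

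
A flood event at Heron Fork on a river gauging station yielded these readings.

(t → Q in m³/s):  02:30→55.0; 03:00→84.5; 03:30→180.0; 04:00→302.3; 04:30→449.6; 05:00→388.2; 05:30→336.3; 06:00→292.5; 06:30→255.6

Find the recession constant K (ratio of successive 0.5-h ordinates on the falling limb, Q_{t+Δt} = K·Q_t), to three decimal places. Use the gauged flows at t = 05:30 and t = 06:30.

Using the recession-limb readings at t = 05:30 and t = 06:30: Q falls from 336.3 to 255.6 m³/s over 2 intervals.
K = (Q₂/Q₁)^(1/2) = (255.6/336.3)^(1/2) = 0.872.

K ≈ 0.872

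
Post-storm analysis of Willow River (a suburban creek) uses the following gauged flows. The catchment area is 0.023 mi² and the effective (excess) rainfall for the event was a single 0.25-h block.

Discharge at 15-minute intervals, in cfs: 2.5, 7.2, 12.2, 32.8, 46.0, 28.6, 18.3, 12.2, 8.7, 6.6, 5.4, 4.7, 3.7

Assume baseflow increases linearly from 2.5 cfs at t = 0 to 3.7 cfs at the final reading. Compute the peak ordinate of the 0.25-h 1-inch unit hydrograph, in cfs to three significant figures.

Direct runoff: 0.00, 4.60, 9.50, 30.00, 43.10, 25.60, 15.20, 9.00, 5.40, 3.20, 1.90, 1.10, 0.00 cfs; ΣQ_DR = 148.6 cfs, peak = 43.10 cfs.
Runoff depth d = ΣQ_DR·Δt / A = 148.6 × 900 / (0.023 mi²) = 2.503 in.
The 1-inch UH is the DRH scaled by (1 in)/d, so U_p = 43.10 × 1/2.503 = 17.2 cfs.

U_p ≈ 17.2 cfs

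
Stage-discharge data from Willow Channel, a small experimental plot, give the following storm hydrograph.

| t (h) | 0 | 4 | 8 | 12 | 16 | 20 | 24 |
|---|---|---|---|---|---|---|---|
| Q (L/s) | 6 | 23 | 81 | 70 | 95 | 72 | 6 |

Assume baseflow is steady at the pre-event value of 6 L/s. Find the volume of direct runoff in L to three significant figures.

Direct-runoff ordinates (Q − Q_b): 0.0, 17.0, 75.0, 64.0, 89.0, 66.0, 0.0 L/s.
ΣQ_DR = 311.0 L/s.
With Δt = 4 h = 14400 s, V = ΣQ_DR · Δt = 311.0 × 14400 = 4.48 × 10^6 L.

V ≈ 4.48 × 10^6 L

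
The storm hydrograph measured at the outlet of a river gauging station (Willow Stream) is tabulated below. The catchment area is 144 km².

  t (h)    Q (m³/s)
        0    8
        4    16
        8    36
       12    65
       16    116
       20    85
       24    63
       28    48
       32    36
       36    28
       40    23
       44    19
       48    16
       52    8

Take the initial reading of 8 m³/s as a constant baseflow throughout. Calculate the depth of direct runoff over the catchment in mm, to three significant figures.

d ≈ 45.5 mm

Direct runoff: 0.0, 8.0, 28.0, 57.0, 108.0, 77.0, 55.0, 40.0, 28.0, 20.0, 15.0, 11.0, 8.0, 0.0 m³/s; ΣQ_DR = 455.0 m³/s.
V = ΣQ_DR · Δt = 455.0 × 14400 s = 6.552 × 10^6 m³.
Over A = 144 km², depth = V / A = 45.5 mm.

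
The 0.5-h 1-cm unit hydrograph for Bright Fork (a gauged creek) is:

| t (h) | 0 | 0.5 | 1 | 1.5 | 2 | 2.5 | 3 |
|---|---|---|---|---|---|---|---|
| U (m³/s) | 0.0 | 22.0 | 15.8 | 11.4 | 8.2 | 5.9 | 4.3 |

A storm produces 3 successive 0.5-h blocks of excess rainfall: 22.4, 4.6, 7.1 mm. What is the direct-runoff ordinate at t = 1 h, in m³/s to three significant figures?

Q ≈ 45.5 m³/s

By discrete convolution, Q_j = Σ (P_i / 10 mm) · U_{j−i}.
At t = 1 h (j=2): Q = (22.4/10)·15.8 + (4.6/10)·22.0 + (7.1/10)·0.0 = 45.5 m³/s.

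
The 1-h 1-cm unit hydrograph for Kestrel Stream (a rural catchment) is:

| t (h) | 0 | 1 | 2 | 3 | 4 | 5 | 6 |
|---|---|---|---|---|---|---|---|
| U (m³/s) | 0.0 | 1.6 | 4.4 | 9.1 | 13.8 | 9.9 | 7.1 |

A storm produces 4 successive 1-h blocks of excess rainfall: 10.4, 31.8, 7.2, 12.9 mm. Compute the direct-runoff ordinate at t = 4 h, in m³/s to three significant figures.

Q ≈ 48.5 m³/s

By discrete convolution, Q_j = Σ (P_i / 10 mm) · U_{j−i}.
At t = 4 h (j=4): Q = (10.4/10)·13.8 + (31.8/10)·9.1 + (7.2/10)·4.4 + (12.9/10)·1.6 = 48.5 m³/s.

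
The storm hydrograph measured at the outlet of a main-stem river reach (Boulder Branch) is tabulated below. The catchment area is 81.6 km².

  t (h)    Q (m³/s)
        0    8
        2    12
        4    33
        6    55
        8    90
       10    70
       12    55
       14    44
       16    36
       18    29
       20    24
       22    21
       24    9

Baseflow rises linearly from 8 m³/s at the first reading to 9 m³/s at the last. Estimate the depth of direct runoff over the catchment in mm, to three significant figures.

Direct runoff: 0.00, 3.92, 24.83, 46.75, 81.67, 61.58, 46.50, 35.42, 27.33, 20.25, 15.17, 12.08, 0.00 m³/s; ΣQ_DR = 375.5 m³/s.
V = ΣQ_DR · Δt = 375.5 × 7200 s = 2.704 × 10^6 m³.
Over A = 81.6 km², depth = V / A = 33.1 mm.

d ≈ 33.1 mm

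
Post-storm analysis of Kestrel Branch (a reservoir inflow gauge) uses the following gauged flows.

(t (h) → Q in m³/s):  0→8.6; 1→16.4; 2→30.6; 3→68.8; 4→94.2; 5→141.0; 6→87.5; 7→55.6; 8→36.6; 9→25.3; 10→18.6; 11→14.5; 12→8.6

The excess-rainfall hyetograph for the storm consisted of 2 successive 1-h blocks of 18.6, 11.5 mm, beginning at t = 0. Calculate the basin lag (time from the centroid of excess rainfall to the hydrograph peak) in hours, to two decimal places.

t_L ≈ 4.12 h

Centroid of excess rainfall: t_c = Σ P_i·t̄_i / ΣP_i = 0.8821 h (block centres at 0.5, 1.5 h).
Hydrograph peak occurs at t = 5 h, so basin lag t_L = 5 − 0.8821 = 4.12 h.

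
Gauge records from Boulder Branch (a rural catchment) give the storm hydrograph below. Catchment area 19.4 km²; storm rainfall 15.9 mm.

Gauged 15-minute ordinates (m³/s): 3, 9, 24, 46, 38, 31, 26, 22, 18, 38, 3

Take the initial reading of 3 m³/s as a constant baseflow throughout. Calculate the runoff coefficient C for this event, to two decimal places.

ΣQ_DR = 225.0 m³/s; V = ΣQ_DR·Δt = 2.025 × 10^5 m³.
Runoff depth d = V / A = 10.44 mm.
C = d / P = 10.44 / 15.9 = 0.66.

C ≈ 0.66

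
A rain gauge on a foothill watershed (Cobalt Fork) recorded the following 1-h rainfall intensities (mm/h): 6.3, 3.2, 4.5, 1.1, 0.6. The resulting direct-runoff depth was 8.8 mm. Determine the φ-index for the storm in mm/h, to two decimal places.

Only the 3 blocks with intensity above φ contribute runoff: 6.3, 3.2, 4.5 mm/h.
Σ(I−φ)·Δt = d  ⇒  (6.3+3.2+4.5 − 3φ)·1 = 8.8
φ = (14.00 − 8.8/1) / 3 = 1.73 mm/h.

φ ≈ 1.73 mm/h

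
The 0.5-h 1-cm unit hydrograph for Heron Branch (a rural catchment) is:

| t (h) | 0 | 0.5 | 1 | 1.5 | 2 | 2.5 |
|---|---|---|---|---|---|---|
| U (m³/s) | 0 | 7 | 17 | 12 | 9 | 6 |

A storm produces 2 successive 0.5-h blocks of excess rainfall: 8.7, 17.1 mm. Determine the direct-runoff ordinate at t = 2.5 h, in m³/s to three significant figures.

By discrete convolution, Q_j = Σ (P_i / 10 mm) · U_{j−i}.
At t = 2.5 h (j=5): Q = (8.7/10)·6 + (17.1/10)·9 = 20.6 m³/s.

Q ≈ 20.6 m³/s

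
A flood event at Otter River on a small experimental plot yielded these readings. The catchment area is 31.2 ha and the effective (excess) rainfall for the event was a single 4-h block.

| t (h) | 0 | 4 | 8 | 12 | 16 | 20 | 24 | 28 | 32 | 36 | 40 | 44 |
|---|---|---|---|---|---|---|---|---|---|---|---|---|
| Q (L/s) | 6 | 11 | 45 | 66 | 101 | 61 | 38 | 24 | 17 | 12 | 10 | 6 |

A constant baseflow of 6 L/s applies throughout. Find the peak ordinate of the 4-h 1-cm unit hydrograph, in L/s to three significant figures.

U_p ≈ 63.3 L/s

Direct runoff: 0.0, 5.0, 39.0, 60.0, 95.0, 55.0, 32.0, 18.0, 11.0, 6.0, 4.0, 0.0 L/s; ΣQ_DR = 325.0 L/s, peak = 95.0 L/s.
Runoff depth d = ΣQ_DR·Δt / A = 325.0 × 14400 / (31.2 ha) = 15.00 mm.
The 1-cm UH is the DRH scaled by (10 mm)/d, so U_p = 95.0 × 10/15.00 = 63.3 L/s.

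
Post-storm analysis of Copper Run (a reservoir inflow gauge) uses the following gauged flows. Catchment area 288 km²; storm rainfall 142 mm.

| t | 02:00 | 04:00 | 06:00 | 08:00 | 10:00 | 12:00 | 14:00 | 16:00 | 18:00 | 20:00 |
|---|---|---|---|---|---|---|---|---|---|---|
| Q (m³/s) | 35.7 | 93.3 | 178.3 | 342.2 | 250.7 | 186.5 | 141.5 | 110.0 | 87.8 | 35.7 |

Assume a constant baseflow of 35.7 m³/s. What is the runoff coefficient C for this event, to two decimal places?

ΣQ_DR = 1105 m³/s; V = ΣQ_DR·Δt = 7.954 × 10^6 m³.
Runoff depth d = V / A = 27.62 mm.
C = d / P = 27.62 / 142 = 0.19.

C ≈ 0.19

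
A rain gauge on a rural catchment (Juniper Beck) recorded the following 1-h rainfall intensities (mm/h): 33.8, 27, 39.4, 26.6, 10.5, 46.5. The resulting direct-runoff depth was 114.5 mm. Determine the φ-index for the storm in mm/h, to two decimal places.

Only the 5 blocks with intensity above φ contribute runoff: 33.8, 27, 39.4, 26.6, 46.5 mm/h.
Σ(I−φ)·Δt = d  ⇒  (33.8+27+39.4+26.6+46.5 − 5φ)·1 = 114.5
φ = (173.3 − 114.5/1) / 5 = 11.76 mm/h.

φ ≈ 11.76 mm/h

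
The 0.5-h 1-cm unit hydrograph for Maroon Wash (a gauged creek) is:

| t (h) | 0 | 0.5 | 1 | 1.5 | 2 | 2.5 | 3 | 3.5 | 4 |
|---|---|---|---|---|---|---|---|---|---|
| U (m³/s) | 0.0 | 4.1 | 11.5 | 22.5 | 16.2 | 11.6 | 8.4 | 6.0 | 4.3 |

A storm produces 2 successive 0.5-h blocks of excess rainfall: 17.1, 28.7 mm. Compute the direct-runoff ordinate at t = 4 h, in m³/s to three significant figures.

By discrete convolution, Q_j = Σ (P_i / 10 mm) · U_{j−i}.
At t = 4 h (j=8): Q = (17.1/10)·4.3 + (28.7/10)·6.0 = 24.6 m³/s.

Q ≈ 24.6 m³/s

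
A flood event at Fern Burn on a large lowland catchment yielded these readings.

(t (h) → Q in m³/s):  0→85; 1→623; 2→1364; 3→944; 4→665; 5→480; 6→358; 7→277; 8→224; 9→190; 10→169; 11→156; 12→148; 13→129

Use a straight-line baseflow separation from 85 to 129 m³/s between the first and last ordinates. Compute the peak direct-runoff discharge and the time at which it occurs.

Q_p = 1272.23 m³/s at t = 2 h

Subtracting baseflow gives direct-runoff ordinates: 0.00, 534.62, 1272.23, 848.85, 566.46, 378.08, 252.69, 168.31, 111.92, 74.54, 50.15, 33.77, 22.38, 0.00 m³/s.
The maximum is 1272.23 m³/s, occurring at the reading for t = 2 h.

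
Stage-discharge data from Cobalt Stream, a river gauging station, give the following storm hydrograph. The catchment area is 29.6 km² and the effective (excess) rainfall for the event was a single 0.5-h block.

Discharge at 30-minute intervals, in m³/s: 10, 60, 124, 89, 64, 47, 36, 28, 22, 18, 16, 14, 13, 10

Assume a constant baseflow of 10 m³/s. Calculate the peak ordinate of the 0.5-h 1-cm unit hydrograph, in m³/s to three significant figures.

U_p ≈ 45.6 m³/s

Direct runoff: 0.0, 50.0, 114.0, 79.0, 54.0, 37.0, 26.0, 18.0, 12.0, 8.0, 6.0, 4.0, 3.0, 0.0 m³/s; ΣQ_DR = 411.0 m³/s, peak = 114.0 m³/s.
Runoff depth d = ΣQ_DR·Δt / A = 411.0 × 1800 / (29.6 km²) = 24.99 mm.
The 1-cm UH is the DRH scaled by (10 mm)/d, so U_p = 114.0 × 10/24.99 = 45.6 m³/s.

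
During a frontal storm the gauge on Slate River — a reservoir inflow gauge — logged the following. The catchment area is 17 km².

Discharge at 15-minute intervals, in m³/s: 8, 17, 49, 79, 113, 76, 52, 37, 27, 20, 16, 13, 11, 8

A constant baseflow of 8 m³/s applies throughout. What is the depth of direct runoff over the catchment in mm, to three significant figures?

Direct runoff: 0.0, 9.0, 41.0, 71.0, 105.0, 68.0, 44.0, 29.0, 19.0, 12.0, 8.0, 5.0, 3.0, 0.0 m³/s; ΣQ_DR = 414.0 m³/s.
V = ΣQ_DR · Δt = 414.0 × 900 s = 3.726 × 10^5 m³.
Over A = 17 km², depth = V / A = 21.9 mm.

d ≈ 21.9 mm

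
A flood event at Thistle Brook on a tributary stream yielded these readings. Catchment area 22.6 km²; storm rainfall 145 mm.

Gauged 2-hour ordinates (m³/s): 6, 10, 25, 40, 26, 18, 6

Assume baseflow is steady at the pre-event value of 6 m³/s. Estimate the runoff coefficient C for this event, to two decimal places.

C ≈ 0.20

ΣQ_DR = 89.00 m³/s; V = ΣQ_DR·Δt = 6.408 × 10^5 m³.
Runoff depth d = V / A = 28.35 mm.
C = d / P = 28.35 / 145 = 0.20.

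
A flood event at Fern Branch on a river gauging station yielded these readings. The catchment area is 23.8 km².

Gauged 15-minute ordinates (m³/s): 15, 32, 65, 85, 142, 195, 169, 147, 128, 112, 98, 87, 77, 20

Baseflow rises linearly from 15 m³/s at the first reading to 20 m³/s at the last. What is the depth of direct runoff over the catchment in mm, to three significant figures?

Direct runoff: 0.00, 16.62, 49.23, 68.85, 125.46, 178.08, 151.69, 129.31, 109.92, 93.54, 79.15, 67.77, 57.38, 0.00 m³/s; ΣQ_DR = 1127 m³/s.
V = ΣQ_DR · Δt = 1127 × 900 s = 1.014 × 10^6 m³.
Over A = 23.8 km², depth = V / A = 42.6 mm.

d ≈ 42.6 mm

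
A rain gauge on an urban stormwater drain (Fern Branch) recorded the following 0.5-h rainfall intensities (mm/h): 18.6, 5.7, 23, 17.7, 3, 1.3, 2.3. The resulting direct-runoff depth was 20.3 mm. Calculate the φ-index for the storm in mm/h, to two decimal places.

Only the 3 blocks with intensity above φ contribute runoff: 18.6, 23, 17.7 mm/h.
Σ(I−φ)·Δt = d  ⇒  (18.6+23+17.7 − 3φ)·0.5 = 20.3
φ = (59.30 − 20.3/0.5) / 3 = 6.23 mm/h.

φ ≈ 6.23 mm/h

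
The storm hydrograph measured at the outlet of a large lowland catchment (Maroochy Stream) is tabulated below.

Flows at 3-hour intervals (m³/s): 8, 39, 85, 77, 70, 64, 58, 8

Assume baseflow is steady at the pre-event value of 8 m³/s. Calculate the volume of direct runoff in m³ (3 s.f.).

V ≈ 3.73 × 10^6 m³

Direct-runoff ordinates (Q − Q_b): 0.0, 31.0, 77.0, 69.0, 62.0, 56.0, 50.0, 0.0 m³/s.
ΣQ_DR = 345.0 m³/s.
With Δt = 3 h = 10800 s, V = ΣQ_DR · Δt = 345.0 × 10800 = 3.73 × 10^6 m³.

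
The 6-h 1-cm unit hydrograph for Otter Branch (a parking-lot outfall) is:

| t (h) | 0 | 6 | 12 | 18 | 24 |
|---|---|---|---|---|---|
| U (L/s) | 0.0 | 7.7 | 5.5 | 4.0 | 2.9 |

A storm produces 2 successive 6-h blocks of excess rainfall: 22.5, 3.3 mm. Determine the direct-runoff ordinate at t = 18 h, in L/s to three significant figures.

By discrete convolution, Q_j = Σ (P_i / 10 mm) · U_{j−i}.
At t = 18 h (j=3): Q = (22.5/10)·4.0 + (3.3/10)·5.5 = 10.8 L/s.

Q ≈ 10.8 L/s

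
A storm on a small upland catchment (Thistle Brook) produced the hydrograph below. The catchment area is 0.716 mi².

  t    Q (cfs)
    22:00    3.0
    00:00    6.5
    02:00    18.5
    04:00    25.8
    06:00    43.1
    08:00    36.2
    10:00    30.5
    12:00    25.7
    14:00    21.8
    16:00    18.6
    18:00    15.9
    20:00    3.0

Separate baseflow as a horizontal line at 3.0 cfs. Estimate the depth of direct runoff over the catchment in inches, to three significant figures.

Direct runoff: 0.0, 3.5, 15.5, 22.8, 40.1, 33.2, 27.5, 22.7, 18.8, 15.6, 12.9, 0.0 cfs; ΣQ_DR = 212.6 cfs.
V = ΣQ_DR · Δt = 212.6 × 7200 s = 1.531 × 10^6 ft³.
Over A = 0.716 mi², depth = V / A = 0.920 in.

d ≈ 0.920 in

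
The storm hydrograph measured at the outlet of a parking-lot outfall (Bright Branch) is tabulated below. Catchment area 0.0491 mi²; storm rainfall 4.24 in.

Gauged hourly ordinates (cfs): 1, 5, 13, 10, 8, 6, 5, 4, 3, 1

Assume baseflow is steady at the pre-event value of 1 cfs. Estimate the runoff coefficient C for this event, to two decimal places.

ΣQ_DR = 46.00 cfs; V = ΣQ_DR·Δt = 1.656 × 10^5 ft³.
Runoff depth d = V / A = 1.452 in.
C = d / P = 1.452 / 4.24 = 0.34.

C ≈ 0.34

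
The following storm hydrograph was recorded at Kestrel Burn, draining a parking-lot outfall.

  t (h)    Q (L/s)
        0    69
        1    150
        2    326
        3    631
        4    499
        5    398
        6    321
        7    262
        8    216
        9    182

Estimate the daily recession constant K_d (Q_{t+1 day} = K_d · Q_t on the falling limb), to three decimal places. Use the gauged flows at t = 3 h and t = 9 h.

K_d ≈ 0.007

Between t = 3 h and t = 9 h the flow falls from 631 to 182 L/s over 6×1 h = 6 h.
Per-interval ratio K = (182/631)^(1/6) = 0.8128; K_d = K^(24/1) = 0.007.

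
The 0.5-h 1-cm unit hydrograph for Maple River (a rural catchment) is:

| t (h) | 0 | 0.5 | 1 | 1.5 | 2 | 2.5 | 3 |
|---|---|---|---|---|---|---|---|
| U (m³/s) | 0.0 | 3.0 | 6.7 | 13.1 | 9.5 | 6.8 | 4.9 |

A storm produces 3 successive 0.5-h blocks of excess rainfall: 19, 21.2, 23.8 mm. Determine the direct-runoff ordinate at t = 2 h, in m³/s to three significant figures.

Q ≈ 61.8 m³/s

By discrete convolution, Q_j = Σ (P_i / 10 mm) · U_{j−i}.
At t = 2 h (j=4): Q = (19/10)·9.5 + (21.2/10)·13.1 + (23.8/10)·6.7 = 61.8 m³/s.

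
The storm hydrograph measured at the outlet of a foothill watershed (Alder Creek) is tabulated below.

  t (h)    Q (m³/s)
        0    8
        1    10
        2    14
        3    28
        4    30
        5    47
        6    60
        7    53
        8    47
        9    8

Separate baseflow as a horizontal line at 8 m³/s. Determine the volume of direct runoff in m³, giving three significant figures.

Direct-runoff ordinates (Q − Q_b): 0.0, 2.0, 6.0, 20.0, 22.0, 39.0, 52.0, 45.0, 39.0, 0.0 m³/s.
ΣQ_DR = 225.0 m³/s.
With Δt = 1 h = 3600 s, V = ΣQ_DR · Δt = 225.0 × 3600 = 8.10 × 10^5 m³.

V ≈ 8.10 × 10^5 m³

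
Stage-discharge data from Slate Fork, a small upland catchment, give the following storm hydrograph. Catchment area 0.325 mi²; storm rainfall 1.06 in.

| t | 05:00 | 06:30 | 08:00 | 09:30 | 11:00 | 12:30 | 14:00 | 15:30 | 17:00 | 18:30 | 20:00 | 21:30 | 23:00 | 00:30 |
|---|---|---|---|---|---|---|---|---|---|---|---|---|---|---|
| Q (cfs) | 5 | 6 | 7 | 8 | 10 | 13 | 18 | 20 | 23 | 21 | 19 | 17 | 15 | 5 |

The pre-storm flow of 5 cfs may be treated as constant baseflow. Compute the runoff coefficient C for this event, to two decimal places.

ΣQ_DR = 117.0 cfs; V = ΣQ_DR·Δt = 6.318 × 10^5 ft³.
Runoff depth d = V / A = 0.8368 in.
C = d / P = 0.8368 / 1.06 = 0.79.

C ≈ 0.79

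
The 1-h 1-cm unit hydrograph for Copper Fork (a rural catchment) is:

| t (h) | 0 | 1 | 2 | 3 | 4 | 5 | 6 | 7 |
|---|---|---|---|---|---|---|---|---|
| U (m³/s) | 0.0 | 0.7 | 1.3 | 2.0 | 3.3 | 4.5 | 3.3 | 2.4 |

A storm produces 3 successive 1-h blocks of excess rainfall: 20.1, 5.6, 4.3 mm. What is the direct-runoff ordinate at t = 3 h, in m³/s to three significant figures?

By discrete convolution, Q_j = Σ (P_i / 10 mm) · U_{j−i}.
At t = 3 h (j=3): Q = (20.1/10)·2.0 + (5.6/10)·1.3 + (4.3/10)·0.7 = 5.05 m³/s.

Q ≈ 5.05 m³/s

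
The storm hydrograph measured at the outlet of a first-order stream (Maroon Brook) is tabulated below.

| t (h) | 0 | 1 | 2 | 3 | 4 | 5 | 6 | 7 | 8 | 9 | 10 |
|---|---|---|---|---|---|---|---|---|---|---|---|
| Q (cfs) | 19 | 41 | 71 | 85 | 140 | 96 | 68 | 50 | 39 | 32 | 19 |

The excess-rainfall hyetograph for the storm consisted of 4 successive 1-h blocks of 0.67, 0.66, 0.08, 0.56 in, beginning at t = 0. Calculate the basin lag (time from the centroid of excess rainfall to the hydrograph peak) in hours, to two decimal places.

Centroid of excess rainfall: t_c = Σ P_i·t̄_i / ΣP_i = 1.7690 h (block centres at 0.5, 1.5, 2.5, 3.5 h).
Hydrograph peak occurs at t = 4 h, so basin lag t_L = 4 − 1.7690 = 2.23 h.

t_L ≈ 2.23 h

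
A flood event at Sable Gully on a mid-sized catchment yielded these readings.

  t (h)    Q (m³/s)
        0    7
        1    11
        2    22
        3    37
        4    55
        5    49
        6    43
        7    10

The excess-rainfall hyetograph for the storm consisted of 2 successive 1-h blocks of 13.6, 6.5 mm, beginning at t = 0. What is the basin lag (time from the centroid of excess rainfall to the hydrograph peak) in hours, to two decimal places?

t_L ≈ 3.18 h

Centroid of excess rainfall: t_c = Σ P_i·t̄_i / ΣP_i = 0.8234 h (block centres at 0.5, 1.5 h).
Hydrograph peak occurs at t = 4 h, so basin lag t_L = 4 − 0.8234 = 3.18 h.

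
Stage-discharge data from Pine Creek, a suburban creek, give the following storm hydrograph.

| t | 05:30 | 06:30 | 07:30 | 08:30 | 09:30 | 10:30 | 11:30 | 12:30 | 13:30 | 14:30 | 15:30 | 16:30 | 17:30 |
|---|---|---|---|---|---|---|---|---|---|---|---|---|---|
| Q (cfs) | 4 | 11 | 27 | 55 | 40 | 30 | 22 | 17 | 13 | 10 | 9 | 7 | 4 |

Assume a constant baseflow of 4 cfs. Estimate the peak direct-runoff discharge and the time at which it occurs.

Subtracting baseflow gives direct-runoff ordinates: 0.0, 7.0, 23.0, 51.0, 36.0, 26.0, 18.0, 13.0, 9.0, 6.0, 5.0, 3.0, 0.0 cfs.
The maximum is 51.0 cfs, occurring at the reading for t = 08:30.

Q_p = 51.0 cfs at t = 08:30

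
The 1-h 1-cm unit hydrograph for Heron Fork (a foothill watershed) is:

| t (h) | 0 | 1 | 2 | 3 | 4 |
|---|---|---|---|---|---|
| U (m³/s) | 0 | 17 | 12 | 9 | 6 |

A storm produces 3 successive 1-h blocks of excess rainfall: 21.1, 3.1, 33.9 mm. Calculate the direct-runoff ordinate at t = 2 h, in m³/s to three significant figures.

By discrete convolution, Q_j = Σ (P_i / 10 mm) · U_{j−i}.
At t = 2 h (j=2): Q = (21.1/10)·12 + (3.1/10)·17 + (33.9/10)·0 = 30.6 m³/s.

Q ≈ 30.6 m³/s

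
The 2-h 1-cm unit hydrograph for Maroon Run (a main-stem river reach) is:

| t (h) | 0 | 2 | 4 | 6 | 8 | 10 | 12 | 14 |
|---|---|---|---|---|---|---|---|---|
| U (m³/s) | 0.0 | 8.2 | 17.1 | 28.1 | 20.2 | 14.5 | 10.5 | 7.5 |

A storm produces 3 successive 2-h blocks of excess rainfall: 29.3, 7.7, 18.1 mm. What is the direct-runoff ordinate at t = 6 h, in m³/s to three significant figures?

By discrete convolution, Q_j = Σ (P_i / 10 mm) · U_{j−i}.
At t = 6 h (j=3): Q = (29.3/10)·28.1 + (7.7/10)·17.1 + (18.1/10)·8.2 = 110 m³/s.

Q ≈ 110 m³/s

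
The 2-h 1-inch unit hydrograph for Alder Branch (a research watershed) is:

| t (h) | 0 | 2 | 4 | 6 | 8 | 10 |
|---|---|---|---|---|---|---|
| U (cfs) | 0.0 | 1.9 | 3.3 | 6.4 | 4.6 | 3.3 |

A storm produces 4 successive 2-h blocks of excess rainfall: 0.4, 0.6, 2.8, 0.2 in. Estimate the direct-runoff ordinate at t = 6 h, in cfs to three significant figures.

Q ≈ 9.86 cfs

By discrete convolution, Q_j = Σ (P_i / 1 in) · U_{j−i}.
At t = 6 h (j=3): Q = (0.4/1)·6.4 + (0.6/1)·3.3 + (2.8/1)·1.9 + (0.2/1)·0.0 = 9.86 cfs.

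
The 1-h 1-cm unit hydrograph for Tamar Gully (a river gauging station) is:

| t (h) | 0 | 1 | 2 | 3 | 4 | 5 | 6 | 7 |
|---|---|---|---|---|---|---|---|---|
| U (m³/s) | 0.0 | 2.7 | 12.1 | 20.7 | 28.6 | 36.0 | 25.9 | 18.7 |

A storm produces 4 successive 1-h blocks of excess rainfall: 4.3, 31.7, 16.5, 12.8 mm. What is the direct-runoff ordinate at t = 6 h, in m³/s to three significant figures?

Q ≈ 199 m³/s

By discrete convolution, Q_j = Σ (P_i / 10 mm) · U_{j−i}.
At t = 6 h (j=6): Q = (4.3/10)·25.9 + (31.7/10)·36.0 + (16.5/10)·28.6 + (12.8/10)·20.7 = 199 m³/s.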